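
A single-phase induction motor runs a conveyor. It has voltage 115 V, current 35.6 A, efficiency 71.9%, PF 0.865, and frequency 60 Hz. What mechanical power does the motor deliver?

2.55 kW

P_in = V·I·cosφ = 115 × 35.6 × 0.865 = 3541 W
P_out = η·P_in = 0.719 × 3541 = 2546 W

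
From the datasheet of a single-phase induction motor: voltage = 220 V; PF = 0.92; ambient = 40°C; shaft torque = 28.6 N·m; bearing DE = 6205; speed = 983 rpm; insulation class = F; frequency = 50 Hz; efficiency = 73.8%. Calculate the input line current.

19.7 A

ω = 2π×983/60 = 102.9 rad/s; P_out = τω = 28.6 × 102.9 = 2943 W
P_in = P_out / η = 2943 / 0.738 = 3988 W
I = P_in / (V·cosφ) = 3988 / (220 × 0.92) = 19.7 A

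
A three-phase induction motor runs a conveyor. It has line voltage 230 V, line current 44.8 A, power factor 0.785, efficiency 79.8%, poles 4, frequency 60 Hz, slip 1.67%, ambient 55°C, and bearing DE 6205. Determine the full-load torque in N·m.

P_in = √3·V·I·cosφ = 1.732 × 230 × 44.8 × 0.785 = 14010 W
P_out = η·P_in = 0.798 × 14010 = 11180 W
n_s = 120×60/4 = 1800 rpm; n = 1800×(1−0.0167) = 1770 rpm
ω = 2π×1770/60 = 185.4 rad/s
τ = P_out/ω = 11180/185.4 = 60.3 N·m

60.3 N·m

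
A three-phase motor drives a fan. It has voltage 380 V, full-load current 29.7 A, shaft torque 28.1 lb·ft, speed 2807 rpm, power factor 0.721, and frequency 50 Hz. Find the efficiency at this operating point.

τ = 28.1 lb·ft × 1.356 = 38.1 N·m
ω = 2π × 2807/60 = 293.9 rad/s; P_out = τω = 38.1 × 293.9 = 11198 W
P_in = √3·V_L·I_L·cosφ = 1.732 × 380 × 29.7 × 0.721 = 14094 W
η = P_out / P_in = 11198 / 14094 = 0.795 = 79.5%

79.5 %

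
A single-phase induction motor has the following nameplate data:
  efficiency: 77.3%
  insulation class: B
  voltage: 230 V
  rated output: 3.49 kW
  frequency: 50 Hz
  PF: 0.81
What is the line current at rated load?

P_out = 3.49 kW = 3490 W
P_in = P_out / η = 3490 / 0.773 = 4515 W
I = P_in / (V·cosφ) = 4515 / (230 × 0.81) = 24.2 A

24.2 A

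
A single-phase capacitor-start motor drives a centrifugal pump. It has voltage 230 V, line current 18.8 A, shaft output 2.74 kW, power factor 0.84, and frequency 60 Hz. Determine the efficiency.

75.4 %

P_out = 2.74 kW = 2740 W
P_in = V·I·cosφ = 230 × 18.8 × 0.84 = 3632 W
η = P_out / P_in = 2740 / 3632 = 0.754 = 75.4%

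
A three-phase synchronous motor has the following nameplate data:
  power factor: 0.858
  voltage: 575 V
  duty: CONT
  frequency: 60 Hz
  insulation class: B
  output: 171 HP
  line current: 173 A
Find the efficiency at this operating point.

P_out = 171 × 746 = 127566 W
P_in = √3·V_L·I_L·cosφ = 1.732 × 575 × 173 × 0.858 = 147825 W
η = P_out / P_in = 127566 / 147825 = 0.863 = 86.3%

86.3 %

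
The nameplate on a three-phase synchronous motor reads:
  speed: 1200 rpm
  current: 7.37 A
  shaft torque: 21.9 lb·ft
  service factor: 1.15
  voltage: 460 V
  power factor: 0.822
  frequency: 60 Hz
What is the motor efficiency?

77.3 %

τ = 21.9 lb·ft × 1.356 = 29.7 N·m
ω = 2π × 1200/60 = 125.7 rad/s; P_out = τω = 29.7 × 125.7 = 3733 W
P_in = √3·V_L·I_L·cosφ = 1.732 × 460 × 7.37 × 0.822 = 4827 W
η = P_out / P_in = 3733 / 4827 = 0.773 = 77.3%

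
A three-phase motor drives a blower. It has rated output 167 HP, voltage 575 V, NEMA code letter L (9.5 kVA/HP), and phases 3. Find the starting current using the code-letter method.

S_LR = 9.5 × 167 = 1586.5 kVA
I_LR = S_LR/(√3·V_L) = 1586500/(1.732×575) = 1590 A

1590 A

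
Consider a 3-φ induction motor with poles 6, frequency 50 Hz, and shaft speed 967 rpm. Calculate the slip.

3.30 %

n_s = 120f/p = 120×50/6 = 1000 rpm
s = (n_s − n)/n_s = (1000 − 967)/1000 = 0.0330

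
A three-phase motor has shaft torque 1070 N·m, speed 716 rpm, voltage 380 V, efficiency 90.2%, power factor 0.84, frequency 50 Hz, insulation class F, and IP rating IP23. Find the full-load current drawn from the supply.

ω = 2π×716/60 = 74.98 rad/s; P_out = τω = 1070 × 74.98 = 80229 W
P_in = P_out / η = 80229 / 0.902 = 88946 W
I_L = P_in / (√3·V_L·cosφ) = 88946 / (1.732 × 380 × 0.84) = 161 A

161 A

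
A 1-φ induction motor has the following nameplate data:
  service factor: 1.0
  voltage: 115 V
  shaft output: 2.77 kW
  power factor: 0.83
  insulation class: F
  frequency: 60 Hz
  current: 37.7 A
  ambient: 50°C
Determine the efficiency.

P_out = 2.77 kW = 2770 W
P_in = V·I·cosφ = 115 × 37.7 × 0.83 = 3598 W
η = P_out / P_in = 2770 / 3598 = 0.770 = 77.0%

77.0 %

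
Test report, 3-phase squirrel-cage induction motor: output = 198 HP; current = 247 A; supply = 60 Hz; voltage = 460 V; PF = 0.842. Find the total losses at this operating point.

P_in = √3·V·I·cosφ = 1.732×460×247×0.842 = 165697 W
P_out = 198×746 = 147708 W
Losses = P_in − P_out = 165697 − 147708 = 17989 W

18000 W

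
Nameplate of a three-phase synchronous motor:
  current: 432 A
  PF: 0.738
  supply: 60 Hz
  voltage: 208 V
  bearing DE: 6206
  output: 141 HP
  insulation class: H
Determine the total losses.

9.67 kW

P_in = √3·V·I·cosφ = 1.732×208×432×0.738 = 114855 W
P_out = 141×746 = 105186 W
Losses = P_in − P_out = 114855 − 105186 = 9669 W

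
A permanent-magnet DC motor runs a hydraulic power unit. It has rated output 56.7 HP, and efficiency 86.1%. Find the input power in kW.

49.1 kW

P_out = 56.7 × 746 = 42298 W
P_in = P_out/η = 42298/0.861 = 49127 W = 49.1 kW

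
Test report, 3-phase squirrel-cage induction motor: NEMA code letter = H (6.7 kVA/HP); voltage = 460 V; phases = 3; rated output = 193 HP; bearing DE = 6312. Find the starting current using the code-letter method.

S_LR = 6.7 × 193 = 1293.1 kVA
I_LR = S_LR/(√3·V_L) = 1293100/(1.732×460) = 1620 A

1620 A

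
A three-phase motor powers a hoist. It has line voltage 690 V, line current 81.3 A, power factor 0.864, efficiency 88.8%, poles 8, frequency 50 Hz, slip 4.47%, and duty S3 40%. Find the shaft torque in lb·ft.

P_in = √3·V·I·cosφ = 1.732 × 690 × 81.3 × 0.864 = 83946 W
P_out = η·P_in = 0.888 × 83946 = 74544 W
n_s = 120×50/8 = 750 rpm; n = 750×(1−0.0447) = 716 rpm
ω = 2π×716/60 = 74.98 rad/s
τ = P_out/ω = 74544/74.98 = 994.2 N·m
In lb·ft: 994.2/1.356 = 733 lb·ft

733 lb·ft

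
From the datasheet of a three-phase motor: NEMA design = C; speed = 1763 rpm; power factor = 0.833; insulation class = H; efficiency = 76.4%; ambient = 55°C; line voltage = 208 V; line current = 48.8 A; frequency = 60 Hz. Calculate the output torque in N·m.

60.6 N·m

P_in = √3·V·I·cosφ = 1.732 × 208 × 48.8 × 0.833 = 14645 W
P_out = η·P_in = 0.764 × 14645 = 11189 W
n = 1763 rpm
ω = 2π×1763/60 = 184.6 rad/s
τ = P_out/ω = 11189/184.6 = 60.6 N·m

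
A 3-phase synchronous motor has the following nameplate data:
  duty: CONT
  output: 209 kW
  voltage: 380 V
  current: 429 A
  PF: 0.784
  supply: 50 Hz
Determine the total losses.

12400 W

P_in = √3·V·I·cosφ = 1.732×380×429×0.784 = 221363 W
P_out = 209000 W
Losses = P_in − P_out = 221363 − 209000 = 12363 W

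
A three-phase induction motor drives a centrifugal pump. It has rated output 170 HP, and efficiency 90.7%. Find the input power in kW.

140 kW

P_out = 170 × 746 = 126820 W
P_in = P_out/η = 126820/0.907 = 139824 W = 140 kW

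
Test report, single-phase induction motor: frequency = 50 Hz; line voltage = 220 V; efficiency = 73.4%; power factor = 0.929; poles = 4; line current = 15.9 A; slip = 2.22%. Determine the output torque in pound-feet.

P_in = V·I·cosφ = 220 × 15.9 × 0.929 = 3250 W
P_out = η·P_in = 0.734 × 3250 = 2386 W
n_s = 120×50/4 = 1500 rpm; n = 1500×(1−0.0222) = 1467 rpm
ω = 2π×1467/60 = 153.6 rad/s
τ = P_out/ω = 2386/153.6 = 15.53 N·m
In lb·ft: 15.53/1.356 = 11.5 lb·ft

11.5 lb·ft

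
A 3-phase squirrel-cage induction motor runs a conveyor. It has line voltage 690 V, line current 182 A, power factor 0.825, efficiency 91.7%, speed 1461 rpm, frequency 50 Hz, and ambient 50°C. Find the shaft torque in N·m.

1080 N·m

P_in = √3·V·I·cosφ = 1.732 × 690 × 182 × 0.825 = 179441 W
P_out = η·P_in = 0.917 × 179441 = 164547 W
n = 1461 rpm
ω = 2π×1461/60 = 153 rad/s
τ = P_out/ω = 164547/153 = 1080 N·m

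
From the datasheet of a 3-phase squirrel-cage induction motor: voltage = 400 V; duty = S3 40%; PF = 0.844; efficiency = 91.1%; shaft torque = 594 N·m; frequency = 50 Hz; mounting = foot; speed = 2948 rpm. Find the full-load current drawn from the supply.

ω = 2π×2948/60 = 308.7 rad/s; P_out = τω = 594 × 308.7 = 183368 W
P_in = P_out / η = 183368 / 0.911 = 201282 W
I_L = P_in / (√3·V_L·cosφ) = 201282 / (1.732 × 400 × 0.844) = 344 A

344 A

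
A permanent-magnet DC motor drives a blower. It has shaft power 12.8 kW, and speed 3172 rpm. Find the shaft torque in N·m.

38.5 N·m

ω = 2π × 3172/60 = 332.2 rad/s
τ = P/ω = 12800/332.2 = 38.5 N·m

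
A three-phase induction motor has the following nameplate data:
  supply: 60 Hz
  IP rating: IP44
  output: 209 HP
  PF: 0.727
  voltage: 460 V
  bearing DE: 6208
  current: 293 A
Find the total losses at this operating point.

P_in = √3·V·I·cosφ = 1.732×460×293×0.727 = 169710 W
P_out = 209×746 = 155914 W
Losses = P_in − P_out = 169710 − 155914 = 13796 W

13.8 kW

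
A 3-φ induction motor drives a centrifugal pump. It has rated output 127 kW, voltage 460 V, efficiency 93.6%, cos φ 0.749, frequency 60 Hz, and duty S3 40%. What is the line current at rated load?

227 A

P_out = 127 kW = 127000 W
P_in = P_out / η = 127000 / 0.936 = 135684 W
I_L = P_in / (√3·V_L·cosφ) = 135684 / (1.732 × 460 × 0.749) = 227 A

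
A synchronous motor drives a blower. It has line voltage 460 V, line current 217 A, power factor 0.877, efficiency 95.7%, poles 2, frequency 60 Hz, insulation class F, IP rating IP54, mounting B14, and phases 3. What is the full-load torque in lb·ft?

284 lb·ft

P_in = √3·V·I·cosφ = 1.732 × 460 × 217 × 0.877 = 151623 W
P_out = η·P_in = 0.957 × 151623 = 145103 W
n = n_s = 120×60/2 = 3600 rpm (synchronous)
ω = 2π×3600/60 = 377 rad/s
τ = P_out/ω = 145103/377 = 384.9 N·m
In lb·ft: 384.9/1.356 = 284 lb·ft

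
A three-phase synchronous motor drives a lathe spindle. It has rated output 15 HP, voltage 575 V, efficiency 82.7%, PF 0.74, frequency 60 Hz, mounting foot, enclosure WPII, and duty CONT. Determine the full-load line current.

P_out = 15 × 746 = 11190 W
P_in = P_out / η = 11190 / 0.827 = 13531 W
I_L = P_in / (√3·V_L·cosφ) = 13531 / (1.732 × 575 × 0.74) = 18.4 A

18.4 A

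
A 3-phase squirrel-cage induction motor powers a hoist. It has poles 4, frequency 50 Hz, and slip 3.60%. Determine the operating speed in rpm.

1446 rpm

n_s = 120f/p = 120×50/4 = 1500 rpm
n = n_s(1 − s) = 1500 × (1 − 0.036) = 1446 rpm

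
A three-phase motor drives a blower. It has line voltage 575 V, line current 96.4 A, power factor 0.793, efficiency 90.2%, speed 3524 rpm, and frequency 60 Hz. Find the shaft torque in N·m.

P_in = √3·V·I·cosφ = 1.732 × 575 × 96.4 × 0.793 = 76132 W
P_out = η·P_in = 0.902 × 76132 = 68671 W
n = 3524 rpm
ω = 2π×3524/60 = 369 rad/s
τ = P_out/ω = 68671/369 = 186 N·m

186 N·m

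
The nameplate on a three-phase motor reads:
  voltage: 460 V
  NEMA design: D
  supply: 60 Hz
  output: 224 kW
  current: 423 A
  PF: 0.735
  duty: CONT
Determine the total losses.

23700 W

P_in = √3·V·I·cosφ = 1.732×460×423×0.735 = 247704 W
P_out = 224000 W
Losses = P_in − P_out = 247704 − 224000 = 23704 W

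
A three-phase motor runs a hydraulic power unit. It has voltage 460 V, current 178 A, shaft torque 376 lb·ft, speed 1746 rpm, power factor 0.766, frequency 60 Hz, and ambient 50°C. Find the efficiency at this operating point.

τ = 376 lb·ft × 1.356 = 509.9 N·m
ω = 2π × 1746/60 = 182.8 rad/s; P_out = τω = 509.9 × 182.8 = 93210 W
P_in = √3·V_L·I_L·cosφ = 1.732 × 460 × 178 × 0.766 = 108631 W
η = P_out / P_in = 93210 / 108631 = 0.858 = 85.8%

85.8 %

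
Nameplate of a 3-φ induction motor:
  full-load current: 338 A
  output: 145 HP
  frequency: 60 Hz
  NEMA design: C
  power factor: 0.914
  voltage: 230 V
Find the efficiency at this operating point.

P_out = 145 × 746 = 108170 W
P_in = √3·V_L·I_L·cosφ = 1.732 × 230 × 338 × 0.914 = 123066 W
η = P_out / P_in = 108170 / 123066 = 0.879 = 87.9%

87.9 %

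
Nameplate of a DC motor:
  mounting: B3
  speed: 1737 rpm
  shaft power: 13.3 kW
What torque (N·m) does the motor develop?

73.1 N·m

ω = 2π × 1737/60 = 181.9 rad/s
τ = P/ω = 13300/181.9 = 73.1 N·m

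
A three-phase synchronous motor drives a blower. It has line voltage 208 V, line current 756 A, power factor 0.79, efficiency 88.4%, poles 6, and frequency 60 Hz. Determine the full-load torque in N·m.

P_in = √3·V·I·cosφ = 1.732 × 208 × 756 × 0.79 = 215159 W
P_out = η·P_in = 0.884 × 215159 = 190201 W
n = n_s = 120×60/6 = 1200 rpm (synchronous)
ω = 2π×1200/60 = 125.7 rad/s
τ = P_out/ω = 190201/125.7 = 1510 N·m

1510 N·m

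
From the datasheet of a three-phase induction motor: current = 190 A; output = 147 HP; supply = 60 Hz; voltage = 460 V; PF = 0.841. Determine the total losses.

P_in = √3·V·I·cosφ = 1.732×460×190×0.841 = 127308 W
P_out = 147×746 = 109662 W
Losses = P_in − P_out = 127308 − 109662 = 17646 W

17600 W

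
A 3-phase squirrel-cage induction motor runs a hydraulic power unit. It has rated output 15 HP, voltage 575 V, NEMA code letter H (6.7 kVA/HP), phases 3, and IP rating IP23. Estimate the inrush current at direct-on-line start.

S_LR = 6.7 × 15 = 100.5 kVA
I_LR = S_LR/(√3·V_L) = 100500/(1.732×575) = 101 A

101 A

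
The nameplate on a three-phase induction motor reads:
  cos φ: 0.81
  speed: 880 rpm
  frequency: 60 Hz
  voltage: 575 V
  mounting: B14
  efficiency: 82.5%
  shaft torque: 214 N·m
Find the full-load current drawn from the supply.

ω = 2π×880/60 = 92.15 rad/s; P_out = τω = 214 × 92.15 = 19720 W
P_in = P_out / η = 19720 / 0.825 = 23903 W
I_L = P_in / (√3·V_L·cosφ) = 23903 / (1.732 × 575 × 0.81) = 29.6 A

29.6 A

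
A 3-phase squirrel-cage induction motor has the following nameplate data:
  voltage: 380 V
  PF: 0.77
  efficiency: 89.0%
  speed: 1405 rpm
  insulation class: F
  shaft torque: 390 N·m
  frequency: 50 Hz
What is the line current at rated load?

ω = 2π×1405/60 = 147.1 rad/s; P_out = τω = 390 × 147.1 = 57369 W
P_in = P_out / η = 57369 / 0.890 = 64460 W
I_L = P_in / (√3·V_L·cosφ) = 64460 / (1.732 × 380 × 0.77) = 127 A

127 A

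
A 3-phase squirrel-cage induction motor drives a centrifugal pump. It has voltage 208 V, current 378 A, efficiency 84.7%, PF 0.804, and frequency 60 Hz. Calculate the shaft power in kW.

P_in = √3·V·I·cosφ = 1.732 × 208 × 378 × 0.804 = 109486 W
P_out = η·P_in = 0.847 × 109486 = 92735 W

92.7 kW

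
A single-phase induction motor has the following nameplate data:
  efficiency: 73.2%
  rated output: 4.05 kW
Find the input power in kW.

P_out = 4050 W
P_in = P_out/η = 4050/0.732 = 5533 W = 5.53 kW

5.53 kW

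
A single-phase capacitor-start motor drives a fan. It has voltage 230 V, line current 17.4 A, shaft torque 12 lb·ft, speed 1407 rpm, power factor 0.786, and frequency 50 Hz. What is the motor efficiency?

τ = 12 lb·ft × 1.356 = 16.27 N·m
ω = 2π × 1407/60 = 147.3 rad/s; P_out = τω = 16.27 × 147.3 = 2397 W
P_in = V·I·cosφ = 230 × 17.4 × 0.786 = 3146 W
η = P_out / P_in = 2397 / 3146 = 0.762 = 76.2%

76.2 %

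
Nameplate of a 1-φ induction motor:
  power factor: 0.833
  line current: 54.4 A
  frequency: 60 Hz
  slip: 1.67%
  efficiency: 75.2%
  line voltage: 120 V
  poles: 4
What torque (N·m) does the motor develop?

22.1 N·m

P_in = V·I·cosφ = 120 × 54.4 × 0.833 = 5438 W
P_out = η·P_in = 0.752 × 5438 = 4089 W
n_s = 120×60/4 = 1800 rpm; n = 1800×(1−0.0167) = 1770 rpm
ω = 2π×1770/60 = 185.4 rad/s
τ = P_out/ω = 4089/185.4 = 22.1 N·m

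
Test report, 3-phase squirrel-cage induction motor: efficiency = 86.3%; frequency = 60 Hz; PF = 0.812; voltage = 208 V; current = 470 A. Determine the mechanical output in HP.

P_in = √3·V·I·cosφ = 1.732 × 208 × 470 × 0.812 = 137488 W
P_out = η·P_in = 0.863 × 137488 = 118652 W
= 118652/746 = 159 HP

159 HP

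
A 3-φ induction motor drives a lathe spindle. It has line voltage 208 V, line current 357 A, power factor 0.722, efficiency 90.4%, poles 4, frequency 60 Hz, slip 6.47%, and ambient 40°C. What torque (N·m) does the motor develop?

476 N·m

P_in = √3·V·I·cosφ = 1.732 × 208 × 357 × 0.722 = 92857 W
P_out = η·P_in = 0.904 × 92857 = 83943 W
n_s = 120×60/4 = 1800 rpm; n = 1800×(1−0.0647) = 1684 rpm
ω = 2π×1684/60 = 176.3 rad/s
τ = P_out/ω = 83943/176.3 = 476 N·m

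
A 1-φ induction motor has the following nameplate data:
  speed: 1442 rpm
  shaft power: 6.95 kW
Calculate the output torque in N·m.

46 N·m

ω = 2π × 1442/60 = 151 rad/s
τ = P/ω = 6950/151 = 46 N·m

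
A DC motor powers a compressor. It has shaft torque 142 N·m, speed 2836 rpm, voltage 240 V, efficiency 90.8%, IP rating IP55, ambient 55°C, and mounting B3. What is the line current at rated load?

194 A

ω = 2π×2836/60 = 297 rad/s; P_out = τω = 142 × 297 = 42174 W
P_in = P_out / η = 42174 / 0.908 = 46447 W
I = P_in / V = 46447 / 240 = 194 A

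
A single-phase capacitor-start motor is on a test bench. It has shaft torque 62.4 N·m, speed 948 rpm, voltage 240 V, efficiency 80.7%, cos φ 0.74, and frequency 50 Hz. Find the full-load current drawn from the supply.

43.2 A

ω = 2π×948/60 = 99.27 rad/s; P_out = τω = 62.4 × 99.27 = 6194 W
P_in = P_out / η = 6194 / 0.807 = 7675 W
I = P_in / (V·cosφ) = 7675 / (240 × 0.74) = 43.2 A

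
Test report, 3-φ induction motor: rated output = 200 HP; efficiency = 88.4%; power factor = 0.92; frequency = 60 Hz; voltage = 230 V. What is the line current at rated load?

P_out = 200 × 746 = 149200 W
P_in = P_out / η = 149200 / 0.884 = 168778 W
I_L = P_in / (√3·V_L·cosφ) = 168778 / (1.732 × 230 × 0.92) = 461 A

461 A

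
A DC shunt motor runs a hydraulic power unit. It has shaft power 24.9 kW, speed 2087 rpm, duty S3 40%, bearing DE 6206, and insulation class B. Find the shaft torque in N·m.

114 N·m

ω = 2π × 2087/60 = 218.6 rad/s
τ = P/ω = 24900/218.6 = 114 N·m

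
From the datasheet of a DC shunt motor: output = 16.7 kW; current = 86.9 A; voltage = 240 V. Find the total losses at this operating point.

P_in = V·I = 240×86.9 = 20856 W
P_out = 16700 W
Losses = P_in − P_out = 20856 − 16700 = 4156 W

4160 W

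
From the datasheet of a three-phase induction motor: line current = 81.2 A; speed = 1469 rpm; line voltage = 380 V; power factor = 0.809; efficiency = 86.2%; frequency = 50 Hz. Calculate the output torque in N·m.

242 N·m

P_in = √3·V·I·cosφ = 1.732 × 380 × 81.2 × 0.809 = 43235 W
P_out = η·P_in = 0.862 × 43235 = 37269 W
n = 1469 rpm
ω = 2π×1469/60 = 153.8 rad/s
τ = P_out/ω = 37269/153.8 = 242 N·m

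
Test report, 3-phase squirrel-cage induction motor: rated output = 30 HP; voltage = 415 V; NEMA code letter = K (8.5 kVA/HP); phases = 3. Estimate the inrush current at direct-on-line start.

355 A

S_LR = 8.5 × 30 = 255 kVA
I_LR = S_LR/(√3·V_L) = 255000/(1.732×415) = 355 A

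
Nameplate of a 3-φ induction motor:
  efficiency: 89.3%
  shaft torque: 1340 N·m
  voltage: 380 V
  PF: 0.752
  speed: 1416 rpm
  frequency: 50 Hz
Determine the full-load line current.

ω = 2π×1416/60 = 148.3 rad/s; P_out = τω = 1340 × 148.3 = 198722 W
P_in = P_out / η = 198722 / 0.893 = 222533 W
I_L = P_in / (√3·V_L·cosφ) = 222533 / (1.732 × 380 × 0.752) = 450 A

450 A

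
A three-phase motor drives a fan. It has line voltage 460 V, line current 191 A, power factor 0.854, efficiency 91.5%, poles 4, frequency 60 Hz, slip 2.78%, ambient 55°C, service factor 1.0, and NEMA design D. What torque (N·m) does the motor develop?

P_in = √3·V·I·cosφ = 1.732 × 460 × 191 × 0.854 = 129956 W
P_out = η·P_in = 0.915 × 129956 = 118910 W
n_s = 120×60/4 = 1800 rpm; n = 1800×(1−0.0278) = 1750 rpm
ω = 2π×1750/60 = 183.3 rad/s
τ = P_out/ω = 118910/183.3 = 649 N·m

649 N·m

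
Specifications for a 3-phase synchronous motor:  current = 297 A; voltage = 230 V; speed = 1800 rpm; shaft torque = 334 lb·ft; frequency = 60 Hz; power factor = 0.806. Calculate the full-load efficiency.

τ = 334 lb·ft × 1.356 = 452.9 N·m
ω = 2π × 1800/60 = 188.5 rad/s; P_out = τω = 452.9 × 188.5 = 85372 W
P_in = √3·V_L·I_L·cosφ = 1.732 × 230 × 297 × 0.806 = 95360 W
η = P_out / P_in = 85372 / 95360 = 0.895 = 89.5%

89.5 %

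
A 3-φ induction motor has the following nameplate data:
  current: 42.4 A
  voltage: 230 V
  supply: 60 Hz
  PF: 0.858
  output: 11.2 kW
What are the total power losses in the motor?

3.29 kW

P_in = √3·V·I·cosφ = 1.732×230×42.4×0.858 = 14492 W
P_out = 11200 W
Losses = P_in − P_out = 14492 − 11200 = 3292 W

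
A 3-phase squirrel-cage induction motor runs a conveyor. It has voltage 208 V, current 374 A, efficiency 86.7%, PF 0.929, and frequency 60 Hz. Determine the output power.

109 kW

P_in = √3·V·I·cosφ = 1.732 × 208 × 374 × 0.929 = 125170 W
P_out = η·P_in = 0.867 × 125170 = 108522 W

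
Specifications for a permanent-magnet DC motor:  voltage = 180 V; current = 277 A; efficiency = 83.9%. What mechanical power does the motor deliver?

41.8 kW

P_in = V·I = 180 × 277 = 49860 W
P_out = η·P_in = 0.839 × 49860 = 41833 W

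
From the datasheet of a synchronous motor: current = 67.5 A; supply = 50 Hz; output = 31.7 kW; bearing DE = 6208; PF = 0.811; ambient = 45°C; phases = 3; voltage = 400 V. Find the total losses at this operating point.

6.23 kW

P_in = √3·V·I·cosφ = 1.732×400×67.5×0.811 = 37926 W
P_out = 31700 W
Losses = P_in − P_out = 37926 − 31700 = 6226 W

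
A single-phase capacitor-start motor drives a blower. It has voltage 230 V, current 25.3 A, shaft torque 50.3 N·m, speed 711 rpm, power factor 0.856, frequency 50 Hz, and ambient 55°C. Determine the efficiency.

75.2 %

ω = 2π × 711/60 = 74.46 rad/s; P_out = τω = 50.3 × 74.46 = 3745 W
P_in = V·I·cosφ = 230 × 25.3 × 0.856 = 4981 W
η = P_out / P_in = 3745 / 4981 = 0.752 = 75.2%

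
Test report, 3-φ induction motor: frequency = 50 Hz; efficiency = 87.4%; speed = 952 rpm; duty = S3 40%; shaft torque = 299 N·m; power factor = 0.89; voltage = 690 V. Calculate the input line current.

32.1 A

ω = 2π×952/60 = 99.69 rad/s; P_out = τω = 299 × 99.69 = 29807 W
P_in = P_out / η = 29807 / 0.874 = 34104 W
I_L = P_in / (√3·V_L·cosφ) = 34104 / (1.732 × 690 × 0.89) = 32.1 A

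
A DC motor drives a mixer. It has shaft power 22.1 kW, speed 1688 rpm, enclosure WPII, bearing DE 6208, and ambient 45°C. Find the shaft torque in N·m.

ω = 2π × 1688/60 = 176.8 rad/s
τ = P/ω = 22100/176.8 = 125 N·m

125 N·m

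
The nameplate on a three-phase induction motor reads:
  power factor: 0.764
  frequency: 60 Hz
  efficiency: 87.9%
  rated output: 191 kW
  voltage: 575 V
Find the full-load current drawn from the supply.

P_out = 191 kW = 191000 W
P_in = P_out / η = 191000 / 0.879 = 217292 W
I_L = P_in / (√3·V_L·cosφ) = 217292 / (1.732 × 575 × 0.764) = 286 A

286 A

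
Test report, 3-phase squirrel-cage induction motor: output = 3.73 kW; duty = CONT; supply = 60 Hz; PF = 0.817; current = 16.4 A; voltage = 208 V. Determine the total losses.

P_in = √3·V·I·cosφ = 1.732×208×16.4×0.817 = 4827 W
P_out = 3730 W
Losses = P_in − P_out = 4827 − 3730 = 1097 W

1100 W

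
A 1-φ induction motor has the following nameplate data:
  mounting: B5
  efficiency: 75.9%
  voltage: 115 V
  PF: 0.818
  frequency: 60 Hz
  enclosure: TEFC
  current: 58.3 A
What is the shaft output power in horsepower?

5.58 HP

P_in = V·I·cosφ = 115 × 58.3 × 0.818 = 5484 W
P_out = η·P_in = 0.759 × 5484 = 4162 W
= 4162/746 = 5.58 HP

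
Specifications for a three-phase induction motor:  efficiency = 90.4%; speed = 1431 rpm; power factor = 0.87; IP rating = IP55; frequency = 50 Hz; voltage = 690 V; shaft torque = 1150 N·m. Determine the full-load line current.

ω = 2π×1431/60 = 149.9 rad/s; P_out = τω = 1150 × 149.9 = 172385 W
P_in = P_out / η = 172385 / 0.904 = 190691 W
I_L = P_in / (√3·V_L·cosφ) = 190691 / (1.732 × 690 × 0.87) = 183 A

183 A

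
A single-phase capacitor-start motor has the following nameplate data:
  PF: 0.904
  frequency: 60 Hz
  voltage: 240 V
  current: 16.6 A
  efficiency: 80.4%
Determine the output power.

P_in = V·I·cosφ = 240 × 16.6 × 0.904 = 3602 W
P_out = η·P_in = 0.804 × 3602 = 2896 W

2.9 kW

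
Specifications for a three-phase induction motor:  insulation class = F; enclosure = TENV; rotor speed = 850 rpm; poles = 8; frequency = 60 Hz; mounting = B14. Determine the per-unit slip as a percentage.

n_s = 120f/p = 120×60/8 = 900 rpm
s = (n_s − n)/n_s = (900 − 850)/900 = 0.0556

5.56 %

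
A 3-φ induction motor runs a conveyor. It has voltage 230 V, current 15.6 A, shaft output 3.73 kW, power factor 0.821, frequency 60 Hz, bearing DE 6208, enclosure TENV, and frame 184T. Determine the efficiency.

P_out = 3.73 kW = 3730 W
P_in = √3·V_L·I_L·cosφ = 1.732 × 230 × 15.6 × 0.821 = 5102 W
η = P_out / P_in = 3730 / 5102 = 0.731 = 73.1%

73.1 %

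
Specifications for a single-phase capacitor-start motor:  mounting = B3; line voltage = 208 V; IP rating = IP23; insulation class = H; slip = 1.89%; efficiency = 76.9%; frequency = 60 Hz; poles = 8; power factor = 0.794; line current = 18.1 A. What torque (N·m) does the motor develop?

24.9 N·m

P_in = V·I·cosφ = 208 × 18.1 × 0.794 = 2989 W
P_out = η·P_in = 0.769 × 2989 = 2299 W
n_s = 120×60/8 = 900 rpm; n = 900×(1−0.0189) = 883 rpm
ω = 2π×883/60 = 92.47 rad/s
τ = P_out/ω = 2299/92.47 = 24.9 N·m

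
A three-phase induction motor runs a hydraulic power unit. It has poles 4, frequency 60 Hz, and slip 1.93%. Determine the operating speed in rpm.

n_s = 120f/p = 120×60/4 = 1800 rpm
n = n_s(1 − s) = 1800 × (1 − 0.0193) = 1765 rpm

1765 rpm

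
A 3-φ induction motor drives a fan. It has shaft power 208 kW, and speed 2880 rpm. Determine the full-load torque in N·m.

ω = 2π × 2880/60 = 301.6 rad/s
τ = P/ω = 208000/301.6 = 690 N·m

690 N·m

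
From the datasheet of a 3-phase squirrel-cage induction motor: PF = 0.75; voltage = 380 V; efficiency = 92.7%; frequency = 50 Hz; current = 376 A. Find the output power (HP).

231 HP

P_in = √3·V·I·cosφ = 1.732 × 380 × 376 × 0.75 = 185601 W
P_out = η·P_in = 0.927 × 185601 = 172052 W
= 172052/746 = 231 HP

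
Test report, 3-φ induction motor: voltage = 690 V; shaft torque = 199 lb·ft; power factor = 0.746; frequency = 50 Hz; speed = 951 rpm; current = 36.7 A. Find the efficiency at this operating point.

τ = 199 lb·ft × 1.356 = 269.8 N·m
ω = 2π × 951/60 = 99.59 rad/s; P_out = τω = 269.8 × 99.59 = 26869 W
P_in = √3·V_L·I_L·cosφ = 1.732 × 690 × 36.7 × 0.746 = 32719 W
η = P_out / P_in = 26869 / 32719 = 0.821 = 82.1%

82.1 %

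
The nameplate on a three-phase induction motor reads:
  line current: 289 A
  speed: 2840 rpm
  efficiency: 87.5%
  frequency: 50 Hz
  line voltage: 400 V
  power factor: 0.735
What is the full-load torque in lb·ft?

319 lb·ft

P_in = √3·V·I·cosφ = 1.732 × 400 × 289 × 0.735 = 147161 W
P_out = η·P_in = 0.875 × 147161 = 128766 W
n = 2840 rpm
ω = 2π×2840/60 = 297.4 rad/s
τ = P_out/ω = 128766/297.4 = 433 N·m
In lb·ft: 433/1.356 = 319 lb·ft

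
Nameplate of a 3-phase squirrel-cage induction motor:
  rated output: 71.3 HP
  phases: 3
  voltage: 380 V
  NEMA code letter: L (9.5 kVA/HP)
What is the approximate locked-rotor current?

1030 A

S_LR = 9.5 × 71.3 = 677.35 kVA
I_LR = S_LR/(√3·V_L) = 677350/(1.732×380) = 1030 A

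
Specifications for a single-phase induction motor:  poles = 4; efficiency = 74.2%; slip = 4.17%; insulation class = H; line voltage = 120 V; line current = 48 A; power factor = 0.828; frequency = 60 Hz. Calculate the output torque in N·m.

19.6 N·m

P_in = V·I·cosφ = 120 × 48 × 0.828 = 4769 W
P_out = η·P_in = 0.742 × 4769 = 3539 W
n_s = 120×60/4 = 1800 rpm; n = 1800×(1−0.0417) = 1725 rpm
ω = 2π×1725/60 = 180.6 rad/s
τ = P_out/ω = 3539/180.6 = 19.6 N·m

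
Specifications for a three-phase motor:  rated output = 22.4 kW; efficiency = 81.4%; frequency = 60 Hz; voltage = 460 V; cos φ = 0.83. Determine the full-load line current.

P_out = 22.4 kW = 22400 W
P_in = P_out / η = 22400 / 0.814 = 27518 W
I_L = P_in / (√3·V_L·cosφ) = 27518 / (1.732 × 460 × 0.83) = 41.6 A

41.6 A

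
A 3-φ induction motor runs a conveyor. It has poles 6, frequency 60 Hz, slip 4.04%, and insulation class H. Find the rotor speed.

n_s = 120f/p = 120×60/6 = 1200 rpm
n = n_s(1 − s) = 1200 × (1 − 0.0404) = 1152 rpm

1152 rpm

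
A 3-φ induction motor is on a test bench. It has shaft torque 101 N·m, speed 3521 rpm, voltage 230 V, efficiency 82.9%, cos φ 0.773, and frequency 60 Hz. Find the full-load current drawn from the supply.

ω = 2π×3521/60 = 368.7 rad/s; P_out = τω = 101 × 368.7 = 37239 W
P_in = P_out / η = 37239 / 0.829 = 44920 W
I_L = P_in / (√3·V_L·cosφ) = 44920 / (1.732 × 230 × 0.773) = 146 A

146 A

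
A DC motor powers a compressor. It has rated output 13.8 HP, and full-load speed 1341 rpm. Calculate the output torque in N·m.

73.3 N·m

P_out = 13.8 × 746 = 10295 W
ω = 2π × 1341/60 = 140.4 rad/s
τ = P_out/ω = 10295/140.4 = 73.3 N·m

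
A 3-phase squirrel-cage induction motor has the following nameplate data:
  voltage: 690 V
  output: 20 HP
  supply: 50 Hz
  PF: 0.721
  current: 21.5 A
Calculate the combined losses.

3610 W

P_in = √3·V·I·cosφ = 1.732×690×21.5×0.721 = 18526 W
P_out = 20×746 = 14920 W
Losses = P_in − P_out = 18526 − 14920 = 3606 W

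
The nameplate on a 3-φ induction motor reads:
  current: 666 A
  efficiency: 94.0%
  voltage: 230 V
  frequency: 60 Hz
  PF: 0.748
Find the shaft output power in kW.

187 kW

P_in = √3·V·I·cosφ = 1.732 × 230 × 666 × 0.748 = 198450 W
P_out = η·P_in = 0.94 × 198450 = 186543 W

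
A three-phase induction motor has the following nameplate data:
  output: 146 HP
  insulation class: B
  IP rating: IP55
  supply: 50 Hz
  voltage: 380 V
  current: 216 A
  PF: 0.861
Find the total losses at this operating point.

P_in = √3·V·I·cosφ = 1.732×380×216×0.861 = 122402 W
P_out = 146×746 = 108916 W
Losses = P_in − P_out = 122402 − 108916 = 13486 W

13500 W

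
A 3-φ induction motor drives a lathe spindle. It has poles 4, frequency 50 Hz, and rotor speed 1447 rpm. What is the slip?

n_s = 120f/p = 120×50/4 = 1500 rpm
s = (n_s − n)/n_s = (1500 − 1447)/1500 = 0.0353

3.53 %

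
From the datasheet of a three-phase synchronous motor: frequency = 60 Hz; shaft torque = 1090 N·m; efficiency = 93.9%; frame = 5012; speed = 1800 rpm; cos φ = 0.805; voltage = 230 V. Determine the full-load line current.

682 A

ω = 2π×1800/60 = 188.5 rad/s; P_out = τω = 1090 × 188.5 = 205465 W
P_in = P_out / η = 205465 / 0.939 = 218813 W
I_L = P_in / (√3·V_L·cosφ) = 218813 / (1.732 × 230 × 0.805) = 682 A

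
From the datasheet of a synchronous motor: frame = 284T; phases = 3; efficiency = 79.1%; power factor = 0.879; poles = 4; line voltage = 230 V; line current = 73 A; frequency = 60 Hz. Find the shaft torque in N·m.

P_in = √3·V·I·cosφ = 1.732 × 230 × 73 × 0.879 = 25562 W
P_out = η·P_in = 0.791 × 25562 = 20220 W
n = n_s = 120×60/4 = 1800 rpm (synchronous)
ω = 2π×1800/60 = 188.5 rad/s
τ = P_out/ω = 20220/188.5 = 107 N·m

107 N·m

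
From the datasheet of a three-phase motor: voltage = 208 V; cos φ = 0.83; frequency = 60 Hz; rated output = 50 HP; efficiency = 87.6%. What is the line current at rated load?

142 A

P_out = 50 × 746 = 37300 W
P_in = P_out / η = 37300 / 0.876 = 42580 W
I_L = P_in / (√3·V_L·cosφ) = 42580 / (1.732 × 208 × 0.83) = 142 A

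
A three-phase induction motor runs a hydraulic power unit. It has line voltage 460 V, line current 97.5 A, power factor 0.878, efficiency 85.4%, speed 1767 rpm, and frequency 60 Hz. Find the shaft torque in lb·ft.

P_in = √3·V·I·cosφ = 1.732 × 460 × 97.5 × 0.878 = 68203 W
P_out = η·P_in = 0.854 × 68203 = 58245 W
n = 1767 rpm
ω = 2π×1767/60 = 185 rad/s
τ = P_out/ω = 58245/185 = 314.8 N·m
In lb·ft: 314.8/1.356 = 232 lb·ft

232 lb·ft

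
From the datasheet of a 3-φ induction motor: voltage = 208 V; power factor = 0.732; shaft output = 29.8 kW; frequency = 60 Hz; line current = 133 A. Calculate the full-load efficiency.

P_out = 29.8 kW = 29800 W
P_in = √3·V_L·I_L·cosφ = 1.732 × 208 × 133 × 0.732 = 35073 W
η = P_out / P_in = 29800 / 35073 = 0.850 = 85.0%

85.0 %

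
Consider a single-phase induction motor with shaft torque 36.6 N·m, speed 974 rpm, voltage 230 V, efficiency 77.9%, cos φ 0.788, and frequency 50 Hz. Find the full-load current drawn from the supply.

ω = 2π×974/60 = 102 rad/s; P_out = τω = 36.6 × 102 = 3733 W
P_in = P_out / η = 3733 / 0.779 = 4792 W
I = P_in / (V·cosφ) = 4792 / (230 × 0.788) = 26.4 A

26.4 A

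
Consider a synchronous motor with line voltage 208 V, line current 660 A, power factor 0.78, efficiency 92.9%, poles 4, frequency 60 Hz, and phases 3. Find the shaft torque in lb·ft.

P_in = √3·V·I·cosφ = 1.732 × 208 × 660 × 0.78 = 185460 W
P_out = η·P_in = 0.929 × 185460 = 172292 W
n = n_s = 120×60/4 = 1800 rpm (synchronous)
ω = 2π×1800/60 = 188.5 rad/s
τ = P_out/ω = 172292/188.5 = 914 N·m
In lb·ft: 914/1.356 = 674 lb·ft

674 lb·ft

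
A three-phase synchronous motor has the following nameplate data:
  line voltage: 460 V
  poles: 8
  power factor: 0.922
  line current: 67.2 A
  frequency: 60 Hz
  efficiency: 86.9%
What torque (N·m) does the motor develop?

P_in = √3·V·I·cosφ = 1.732 × 460 × 67.2 × 0.922 = 49363 W
P_out = η·P_in = 0.869 × 49363 = 42896 W
n = n_s = 120×60/8 = 900 rpm (synchronous)
ω = 2π×900/60 = 94.25 rad/s
τ = P_out/ω = 42896/94.25 = 455 N·m

455 N·m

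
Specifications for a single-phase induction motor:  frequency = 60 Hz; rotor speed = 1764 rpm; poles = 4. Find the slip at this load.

n_s = 120f/p = 120×60/4 = 1800 rpm
s = (n_s − n)/n_s = (1800 − 1764)/1800 = 0.0200

2.0 %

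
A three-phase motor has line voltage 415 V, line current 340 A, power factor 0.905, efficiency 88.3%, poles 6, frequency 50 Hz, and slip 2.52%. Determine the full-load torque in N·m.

1910 N·m

P_in = √3·V·I·cosφ = 1.732 × 415 × 340 × 0.905 = 221169 W
P_out = η·P_in = 0.883 × 221169 = 195292 W
n_s = 120×50/6 = 1000 rpm; n = 1000×(1−0.0252) = 975 rpm
ω = 2π×975/60 = 102.1 rad/s
τ = P_out/ω = 195292/102.1 = 1910 N·m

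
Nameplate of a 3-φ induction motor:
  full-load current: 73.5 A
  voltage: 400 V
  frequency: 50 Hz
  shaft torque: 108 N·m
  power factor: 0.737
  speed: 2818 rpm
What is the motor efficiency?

ω = 2π × 2818/60 = 295.1 rad/s; P_out = τω = 108 × 295.1 = 31871 W
P_in = √3·V_L·I_L·cosφ = 1.732 × 400 × 73.5 × 0.737 = 37529 W
η = P_out / P_in = 31871 / 37529 = 0.849 = 84.9%

84.9 %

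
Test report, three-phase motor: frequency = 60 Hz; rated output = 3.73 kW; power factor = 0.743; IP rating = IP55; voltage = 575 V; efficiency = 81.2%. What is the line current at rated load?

6.21 A

P_out = 3.73 kW = 3730 W
P_in = P_out / η = 3730 / 0.812 = 4594 W
I_L = P_in / (√3·V_L·cosφ) = 4594 / (1.732 × 575 × 0.743) = 6.21 A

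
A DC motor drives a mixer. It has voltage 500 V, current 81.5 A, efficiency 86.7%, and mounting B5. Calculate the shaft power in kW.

P_in = V·I = 500 × 81.5 = 40750 W
P_out = η·P_in = 0.867 × 40750 = 35330 W

35.3 kW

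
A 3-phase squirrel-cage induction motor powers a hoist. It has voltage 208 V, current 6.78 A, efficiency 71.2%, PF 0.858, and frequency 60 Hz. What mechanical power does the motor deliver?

P_in = √3·V·I·cosφ = 1.732 × 208 × 6.78 × 0.858 = 2096 W
P_out = η·P_in = 0.712 × 2096 = 1492 W

1.49 kW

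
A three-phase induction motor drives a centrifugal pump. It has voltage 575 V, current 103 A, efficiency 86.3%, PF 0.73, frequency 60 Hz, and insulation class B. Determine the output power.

64.6 kW

P_in = √3·V·I·cosφ = 1.732 × 575 × 103 × 0.73 = 74882 W
P_out = η·P_in = 0.863 × 74882 = 64623 W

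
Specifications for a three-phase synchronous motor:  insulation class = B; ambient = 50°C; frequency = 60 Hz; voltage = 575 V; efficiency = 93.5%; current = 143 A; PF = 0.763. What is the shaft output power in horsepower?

P_in = √3·V·I·cosφ = 1.732 × 575 × 143 × 0.763 = 108662 W
P_out = η·P_in = 0.935 × 108662 = 101599 W
= 101599/746 = 136 HP

136 HP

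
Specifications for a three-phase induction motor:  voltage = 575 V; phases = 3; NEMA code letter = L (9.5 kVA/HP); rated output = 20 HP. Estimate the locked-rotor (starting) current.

191 A

S_LR = 9.5 × 20 = 190 kVA
I_LR = S_LR/(√3·V_L) = 190000/(1.732×575) = 191 A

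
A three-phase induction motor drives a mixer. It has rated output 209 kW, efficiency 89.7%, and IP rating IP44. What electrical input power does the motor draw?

233 kW

P_out = 209000 W
P_in = P_out/η = 209000/0.897 = 232999 W = 233 kW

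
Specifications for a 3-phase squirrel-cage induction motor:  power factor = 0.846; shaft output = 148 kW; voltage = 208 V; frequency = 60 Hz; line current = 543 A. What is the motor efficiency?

P_out = 148 kW = 148000 W
P_in = √3·V_L·I_L·cosφ = 1.732 × 208 × 543 × 0.846 = 165494 W
η = P_out / P_in = 148000 / 165494 = 0.894 = 89.4%

89.4 %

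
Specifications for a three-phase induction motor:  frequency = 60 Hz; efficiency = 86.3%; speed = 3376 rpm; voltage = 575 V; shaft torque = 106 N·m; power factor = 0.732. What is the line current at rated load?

ω = 2π×3376/60 = 353.5 rad/s; P_out = τω = 106 × 353.5 = 37471 W
P_in = P_out / η = 37471 / 0.863 = 43419 W
I_L = P_in / (√3·V_L·cosφ) = 43419 / (1.732 × 575 × 0.732) = 59.6 A

59.6 A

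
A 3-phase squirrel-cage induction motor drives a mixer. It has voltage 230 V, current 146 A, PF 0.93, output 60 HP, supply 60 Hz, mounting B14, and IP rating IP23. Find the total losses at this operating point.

9330 W

P_in = √3·V·I·cosφ = 1.732×230×146×0.93 = 54089 W
P_out = 60×746 = 44760 W
Losses = P_in − P_out = 54089 − 44760 = 9329 W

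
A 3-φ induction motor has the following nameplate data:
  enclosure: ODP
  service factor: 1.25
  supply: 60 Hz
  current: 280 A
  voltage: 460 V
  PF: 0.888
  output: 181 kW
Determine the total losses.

17.1 kW

P_in = √3·V·I·cosφ = 1.732×460×280×0.888 = 198096 W
P_out = 181000 W
Losses = P_in − P_out = 198096 − 181000 = 17096 W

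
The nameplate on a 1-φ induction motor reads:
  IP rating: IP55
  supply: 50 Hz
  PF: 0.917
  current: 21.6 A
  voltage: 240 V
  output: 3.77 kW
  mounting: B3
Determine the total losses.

P_in = V·I·cosφ = 240×21.6×0.917 = 4754 W
P_out = 3770 W
Losses = P_in − P_out = 4754 − 3770 = 984 W

984 W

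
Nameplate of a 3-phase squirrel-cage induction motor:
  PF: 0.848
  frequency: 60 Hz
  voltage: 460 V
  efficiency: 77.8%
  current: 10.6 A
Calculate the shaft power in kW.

P_in = √3·V·I·cosφ = 1.732 × 460 × 10.6 × 0.848 = 7162 W
P_out = η·P_in = 0.778 × 7162 = 5572 W

5.57 kW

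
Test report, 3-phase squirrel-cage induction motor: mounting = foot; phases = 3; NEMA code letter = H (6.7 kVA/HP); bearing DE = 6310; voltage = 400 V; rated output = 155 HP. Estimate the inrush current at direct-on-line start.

1500 A

S_LR = 6.7 × 155 = 1038.5 kVA
I_LR = S_LR/(√3·V_L) = 1038500/(1.732×400) = 1500 A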